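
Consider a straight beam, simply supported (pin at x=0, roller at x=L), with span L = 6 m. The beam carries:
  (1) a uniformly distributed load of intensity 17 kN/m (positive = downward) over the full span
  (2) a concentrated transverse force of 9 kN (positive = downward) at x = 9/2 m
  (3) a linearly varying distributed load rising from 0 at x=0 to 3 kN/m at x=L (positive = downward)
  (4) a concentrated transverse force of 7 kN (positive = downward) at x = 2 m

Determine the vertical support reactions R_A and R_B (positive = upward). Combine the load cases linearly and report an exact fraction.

Load 1 — uniform load w=17 kN/m over full span:
  R_A = wL/2 = 17·6/2 = 51 kN
  R_B = wL/2 = 17·6/2 = 51 kN
Load 2 — point force P=9 kN at a=9/2 m (b=L-a=3/2):
  R_A = Pb/L = 9·(3/2)/6 = 9/4 kN
  R_B = Pa/L = 9·(9/2)/6 = 27/4 kN
Load 3 — triangular load w₀=3 kN/m (0→w₀ over full span):
  R_A = w₀L/6 = 3·6/6 = 3 kN
  R_B = w₀L/3 = 3·6/3 = 6 kN
Load 4 — point force P=7 kN at a=2 m (b=L-a=4):
  R_A = Pb/L = 7·4/6 = 14/3 kN
  R_B = Pa/L = 7·2/6 = 7/3 kN
Superposition: R_A = 731/12 kN, R_B = 793/12 kN

R_A = 731/12 kN, R_B = 793/12 kN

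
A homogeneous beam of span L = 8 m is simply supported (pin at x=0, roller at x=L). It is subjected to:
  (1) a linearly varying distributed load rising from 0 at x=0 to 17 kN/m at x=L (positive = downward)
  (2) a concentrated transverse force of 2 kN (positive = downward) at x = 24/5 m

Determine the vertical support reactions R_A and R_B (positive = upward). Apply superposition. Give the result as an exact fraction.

Load 1 — triangular load w₀=17 kN/m (0→w₀ over full span):
  R_A = w₀L/6 = 17·8/6 = 68/3 kN
  R_B = w₀L/3 = 17·8/3 = 136/3 kN
Load 2 — point force P=2 kN at a=24/5 m (b=L-a=16/5):
  R_A = Pb/L = 2·(16/5)/8 = 4/5 kN
  R_B = Pa/L = 2·(24/5)/8 = 6/5 kN
Superposition: R_A = 352/15 kN, R_B = 698/15 kN

R_A = 352/15 kN, R_B = 698/15 kN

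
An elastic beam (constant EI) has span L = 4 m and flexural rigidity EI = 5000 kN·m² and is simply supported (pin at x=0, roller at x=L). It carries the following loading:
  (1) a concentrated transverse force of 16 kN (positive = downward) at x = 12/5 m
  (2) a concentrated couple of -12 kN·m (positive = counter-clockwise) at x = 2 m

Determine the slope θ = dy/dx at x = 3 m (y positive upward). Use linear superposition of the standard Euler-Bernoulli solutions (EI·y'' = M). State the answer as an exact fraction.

θ(3) = 3021/1250000 rad

Load 1 — point force P=16 kN at a=12/5 m (b=L-a=8/5):
  θ_1 = -Pa(2L²-6Lx+3x²+a²)/(6LEI)  [x>a] = -16·(12/5)·(2·4²-6·4·3+3·3²+(12/5)²)/(6·4·5000) = 181/78125 rad
Load 2 — applied couple M₀=-12 kN·m at a=2 m (b=L-a=2):
  θ_2 = (M₀x²/(2L)-M₀(x-a)+C₁)/EI  [x>a] with C₁=M₀(3b²-L²)/(6L)=2 = ((-12)·3²/(2·4)-(-12)·(3-2)+2)/5000 = 1/10000 rad
Superposition: θ = Σ θ_i = 3021/1250000 rad ≈ 0.002417 rad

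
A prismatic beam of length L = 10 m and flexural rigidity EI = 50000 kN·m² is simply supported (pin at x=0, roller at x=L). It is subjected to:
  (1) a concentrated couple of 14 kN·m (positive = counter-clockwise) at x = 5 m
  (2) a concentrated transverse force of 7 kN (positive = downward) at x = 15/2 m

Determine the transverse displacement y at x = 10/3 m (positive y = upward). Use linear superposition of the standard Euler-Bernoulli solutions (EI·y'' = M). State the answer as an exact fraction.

y(10/3) = -7/3840 m

Load 1 — applied couple M₀=14 kN·m at a=5 m (b=L-a=5):
  y_1 = (M₀x³/(6L)+C₁x)/EI  [x≤a] with C₁=M₀(3b²-L²)/(6L)=-35/6 = (14·(10/3)³/(6·10)+(-35/6)·(10/3))/50000 = -7/32400 m
Load 2 — point force P=7 kN at a=15/2 m (b=L-a=5/2):
  y_2 = -Pbx(L²-b²-x²)/(6LEI)  [x≤a] = -7·(5/2)·(10/3)·(10²-(5/2)²-(10/3)²)/(6·10·50000) = -833/518400 m
Superposition: y = Σ y_i = -7/3840 m ≈ -0.001823 m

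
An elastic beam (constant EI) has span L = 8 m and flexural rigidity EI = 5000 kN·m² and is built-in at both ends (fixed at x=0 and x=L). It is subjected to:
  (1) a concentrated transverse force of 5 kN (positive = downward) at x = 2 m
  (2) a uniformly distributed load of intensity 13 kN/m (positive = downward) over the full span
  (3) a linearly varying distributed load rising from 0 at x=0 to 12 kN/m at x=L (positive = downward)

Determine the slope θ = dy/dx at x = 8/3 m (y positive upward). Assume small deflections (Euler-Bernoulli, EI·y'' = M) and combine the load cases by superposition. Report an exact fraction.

θ(8/3) = -12641/1012500 rad

Load 1 — point force P=5 kN at a=2 m (b=L-a=6):
  θ_1 = Pa²(L-x)(2bL-(3b+a)(L-x))/(2L³EI)  [x>a] = 5·2²·(8-(8/3))·(2·6·8-(3·6+2)·(8-(8/3)))/(2·8³·5000) = -1/4500 rad
Load 2 — uniform load w=13 kN/m over full span:
  θ_2 = -wx(L-x)(L-2x)/(12EI) = -13·(8/3)·(8-(8/3))·(8-2·(8/3))/(12·5000) = -416/50625 rad
Load 3 — triangular load w₀=12 kN/m (0→w₀ over full span):
  θ_3 = -w₀(2x(L-x)(L-2x)(x+2L)+x²(L-x)²)/(120LEI) = -12·(2·(8/3)·(8-(8/3))·(8-2·(8/3))·((8/3)+2·8)+(8/3)²·(8-(8/3))²)/(120·8·5000) = -1024/253125 rad
Superposition: θ = Σ θ_i = -12641/1012500 rad ≈ -0.012485 rad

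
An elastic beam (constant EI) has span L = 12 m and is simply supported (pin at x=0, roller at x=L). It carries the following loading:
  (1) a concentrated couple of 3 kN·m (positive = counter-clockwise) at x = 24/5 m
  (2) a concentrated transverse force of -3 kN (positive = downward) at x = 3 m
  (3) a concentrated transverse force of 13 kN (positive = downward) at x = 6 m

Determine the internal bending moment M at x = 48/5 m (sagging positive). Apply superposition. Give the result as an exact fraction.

Load 1 — applied couple M₀=3 kN·m at a=24/5 m (b=L-a=36/5):
  M_1 = M₀x/L - M₀  [x>a] = 3·(48/5)/12 - 3 = -3/5 kN·m
Load 2 — point force P=-3 kN at a=3 m (b=L-a=9):
  M_2 = Pa(L-x)/L  [x>a] = (-3)·3·(12-(48/5))/12 = -9/5 kN·m
Load 3 — point force P=13 kN at a=6 m (b=L-a=6):
  M_3 = Pa(L-x)/L  [x>a] = 13·6·(12-(48/5))/12 = 78/5 kN·m
Superposition: M = Σ M_i = 66/5 kN·m ≈ 13.200000 kN·m

M(48/5) = 66/5 kN·m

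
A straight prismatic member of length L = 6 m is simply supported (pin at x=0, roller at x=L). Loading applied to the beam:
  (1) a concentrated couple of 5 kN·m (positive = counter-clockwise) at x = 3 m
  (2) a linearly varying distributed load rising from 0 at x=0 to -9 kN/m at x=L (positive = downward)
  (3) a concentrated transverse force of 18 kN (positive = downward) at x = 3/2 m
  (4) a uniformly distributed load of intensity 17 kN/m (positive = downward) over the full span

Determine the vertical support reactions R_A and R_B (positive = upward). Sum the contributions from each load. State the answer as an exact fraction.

R_A = 169/3 kN, R_B = 110/3 kN

Load 1 — applied couple M₀=5 kN·m at a=3 m (b=L-a=3):
  R_A = M₀/L = 5/6 kN
  R_B = -M₀/L = -5/6 kN
Load 2 — triangular load w₀=-9 kN/m (0→w₀ over full span):
  R_A = w₀L/6 = (-9)·6/6 = -9 kN
  R_B = w₀L/3 = (-9)·6/3 = -18 kN
Load 3 — point force P=18 kN at a=3/2 m (b=L-a=9/2):
  R_A = Pb/L = 18·(9/2)/6 = 27/2 kN
  R_B = Pa/L = 18·(3/2)/6 = 9/2 kN
Load 4 — uniform load w=17 kN/m over full span:
  R_A = wL/2 = 17·6/2 = 51 kN
  R_B = wL/2 = 17·6/2 = 51 kN
Superposition: R_A = 169/3 kN, R_B = 110/3 kN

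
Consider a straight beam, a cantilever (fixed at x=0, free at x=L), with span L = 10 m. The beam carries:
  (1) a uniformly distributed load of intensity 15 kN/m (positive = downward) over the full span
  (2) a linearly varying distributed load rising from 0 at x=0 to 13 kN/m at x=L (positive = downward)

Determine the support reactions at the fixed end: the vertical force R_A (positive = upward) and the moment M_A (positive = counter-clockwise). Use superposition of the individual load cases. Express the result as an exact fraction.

Load 1 — uniform load w=15 kN/m over full span:
  R_A = wL = 15·10 = 150 kN
  M_A = wL²/2 = 15·10²/2 = 750 kN·m
Load 2 — triangular load w₀=13 kN/m (0→w₀ over full span):
  R_A = w₀L/2 = 13·10/2 = 65 kN
  M_A = w₀L²/3 = 13·10²/3 = 1300/3 kN·m
Superposition: R_A = 215 kN, M_A = 3550/3 kN·m

R_A = 215 kN, M_A = 3550/3 kN·m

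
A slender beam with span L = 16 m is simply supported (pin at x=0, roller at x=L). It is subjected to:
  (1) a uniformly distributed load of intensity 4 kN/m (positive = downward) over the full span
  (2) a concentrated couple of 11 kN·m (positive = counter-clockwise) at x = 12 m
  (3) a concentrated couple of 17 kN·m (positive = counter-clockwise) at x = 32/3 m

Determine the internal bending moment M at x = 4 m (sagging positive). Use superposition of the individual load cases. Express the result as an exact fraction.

Load 1 — uniform load w=4 kN/m over full span:
  M_1 = wx(L-x)/2 = 4·4·(16-4)/2 = 96 kN·m
Load 2 — applied couple M₀=11 kN·m at a=12 m (b=L-a=4):
  M_2 = M₀x/L  [x≤a] = 11·4/16 = 11/4 kN·m
Load 3 — applied couple M₀=17 kN·m at a=32/3 m (b=L-a=16/3):
  M_3 = M₀x/L  [x≤a] = 17·4/16 = 17/4 kN·m
Superposition: M = Σ M_i = 103 kN·m ≈ 103.000000 kN·m

M(4) = 103 kN·m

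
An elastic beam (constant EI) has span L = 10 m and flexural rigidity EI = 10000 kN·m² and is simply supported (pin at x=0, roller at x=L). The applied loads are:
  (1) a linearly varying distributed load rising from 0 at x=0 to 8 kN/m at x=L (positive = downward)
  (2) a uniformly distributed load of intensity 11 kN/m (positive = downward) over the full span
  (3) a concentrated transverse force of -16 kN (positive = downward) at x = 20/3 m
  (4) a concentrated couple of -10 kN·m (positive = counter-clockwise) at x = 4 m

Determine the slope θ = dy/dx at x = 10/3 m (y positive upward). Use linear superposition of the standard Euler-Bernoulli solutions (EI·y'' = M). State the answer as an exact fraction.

θ(10/3) = -64099/2430000 rad

Load 1 — triangular load w₀=8 kN/m (0→w₀ over full span):
  θ_1 = -w₀(7L⁴-30L²x²+15x⁴)/(360LEI) = -8·(7·10⁴-30·10²·(10/3)²+15·(10/3)⁴)/(360·10·10000) = -52/6075 rad
Load 2 — uniform load w=11 kN/m over full span:
  θ_2 = -w(L³-6Lx²+4x³)/(24EI) = -11·(10³-6·10·(10/3)²+4·(10/3)³)/(24·10000) = -143/6480 rad
Load 3 — point force P=-16 kN at a=20/3 m (b=L-a=10/3):
  θ_3 = -Pb(L²-b²-3x²)/(6LEI)  [x≤a] = -(-16)·(10/3)·(10²-(10/3)²-3·(10/3)²)/(6·10·10000) = 2/405 rad
Load 4 — applied couple M₀=-10 kN·m at a=4 m (b=L-a=6):
  θ_4 = (M₀x²/(2L)+C₁)/EI  [x≤a] with C₁=M₀(3b²-L²)/(6L)=-4/3 = ((-10)·(10/3)²/(2·10)+(-4/3))/10000 = -31/45000 rad
Superposition: θ = Σ θ_i = -64099/2430000 rad ≈ -0.026378 rad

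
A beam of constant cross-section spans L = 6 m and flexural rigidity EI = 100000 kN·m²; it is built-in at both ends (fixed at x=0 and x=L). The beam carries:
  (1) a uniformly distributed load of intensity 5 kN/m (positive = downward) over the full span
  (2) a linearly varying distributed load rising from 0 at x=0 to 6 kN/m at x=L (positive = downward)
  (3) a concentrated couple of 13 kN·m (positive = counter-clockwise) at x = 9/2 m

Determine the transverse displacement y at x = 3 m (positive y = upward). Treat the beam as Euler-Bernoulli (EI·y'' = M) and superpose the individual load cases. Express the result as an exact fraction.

Load 1 — uniform load w=5 kN/m over full span:
  y_1 = -wx²(L-x)²/(24EI) = -5·3²·(6-3)²/(24·100000) = -27/160000 m
Load 2 — triangular load w₀=6 kN/m (0→w₀ over full span):
  y_2 = -w₀x²(L-x)²(x+2L)/(120LEI) = -6·3²·(6-3)²·(3+2·6)/(120·6·100000) = -81/800000 m
Load 3 — applied couple M₀=13 kN·m at a=9/2 m (b=L-a=3/2):
  y_3 = (R_Ax³/6 - M_Ax²/2)/EI  [x≤a] with R_A=39/16, M_A=65/16 = ((39/16)·3³/6 - (65/16)·3²/2)/100000 = -117/1600000 m
Superposition: y = Σ y_i = -549/1600000 m ≈ -0.000343 m

y(3) = -549/1600000 m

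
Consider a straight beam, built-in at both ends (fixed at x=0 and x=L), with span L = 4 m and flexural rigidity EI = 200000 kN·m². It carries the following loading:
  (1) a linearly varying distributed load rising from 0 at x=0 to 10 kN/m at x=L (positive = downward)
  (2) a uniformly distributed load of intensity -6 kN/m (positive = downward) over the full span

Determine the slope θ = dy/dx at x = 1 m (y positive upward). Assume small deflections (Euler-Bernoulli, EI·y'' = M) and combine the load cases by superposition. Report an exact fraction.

θ(1) = 9/3200000 rad

Load 1 — triangular load w₀=10 kN/m (0→w₀ over full span):
  θ_1 = -w₀(2x(L-x)(L-2x)(x+2L)+x²(L-x)²)/(120LEI) = -10·(2·1·(4-1)·(4-2·1)·(1+2·4)+1²·(4-1)²)/(120·4·200000) = -39/3200000 rad
Load 2 — uniform load w=-6 kN/m over full span:
  θ_2 = -wx(L-x)(L-2x)/(12EI) = -(-6)·1·(4-1)·(4-2·1)/(12·200000) = 3/200000 rad
Superposition: θ = Σ θ_i = 9/3200000 rad ≈ 0.000003 rad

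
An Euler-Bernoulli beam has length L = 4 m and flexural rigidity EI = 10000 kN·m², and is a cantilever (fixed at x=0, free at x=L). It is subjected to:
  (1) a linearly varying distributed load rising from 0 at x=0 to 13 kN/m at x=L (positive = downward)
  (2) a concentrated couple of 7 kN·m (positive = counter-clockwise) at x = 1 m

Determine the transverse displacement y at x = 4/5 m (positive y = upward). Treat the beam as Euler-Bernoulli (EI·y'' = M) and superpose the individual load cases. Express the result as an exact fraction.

y(4/5) = -103927/58593750 m

Load 1 — triangular load w₀=13 kN/m (0→w₀ over full span):
  y_1 = (w₀Lx³/12-w₀L²x²/6-w₀x⁵/(120L))/EI = (13·4·(4/5)³/12-13·4²·(4/5)²/6-13·(4/5)⁵/(120·4))/10000 = -58526/29296875 m
Load 2 — applied couple M₀=7 kN·m at a=1 m (b=L-a=3):
  y_2 = M₀x²/(2EI)  [x≤a] = 7·(4/5)²/(2·10000) = 7/31250 m
Superposition: y = Σ y_i = -103927/58593750 m ≈ -0.001774 m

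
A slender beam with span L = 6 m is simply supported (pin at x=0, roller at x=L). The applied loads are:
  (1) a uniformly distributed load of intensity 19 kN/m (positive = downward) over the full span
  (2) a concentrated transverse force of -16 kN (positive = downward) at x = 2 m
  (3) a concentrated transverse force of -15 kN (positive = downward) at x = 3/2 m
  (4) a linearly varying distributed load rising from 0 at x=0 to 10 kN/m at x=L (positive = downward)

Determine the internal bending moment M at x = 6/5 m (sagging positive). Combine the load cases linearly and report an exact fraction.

M(6/5) = 1997/50 kN·m

Load 1 — uniform load w=19 kN/m over full span:
  M_1 = wx(L-x)/2 = 19·(6/5)·(6-(6/5))/2 = 1368/25 kN·m
Load 2 — point force P=-16 kN at a=2 m (b=L-a=4):
  M_2 = Pbx/L  [x≤a] = (-16)·4·(6/5)/6 = -64/5 kN·m
Load 3 — point force P=-15 kN at a=3/2 m (b=L-a=9/2):
  M_3 = Pbx/L  [x≤a] = (-15)·(9/2)·(6/5)/6 = -27/2 kN·m
Load 4 — triangular load w₀=10 kN/m (0→w₀ over full span):
  M_4 = w₀Lx/6 - w₀x³/(6L) = 10·6·(6/5)/6 - 10·(6/5)³/(6·6) = 288/25 kN·m
Superposition: M = Σ M_i = 1997/50 kN·m ≈ 39.940000 kN·m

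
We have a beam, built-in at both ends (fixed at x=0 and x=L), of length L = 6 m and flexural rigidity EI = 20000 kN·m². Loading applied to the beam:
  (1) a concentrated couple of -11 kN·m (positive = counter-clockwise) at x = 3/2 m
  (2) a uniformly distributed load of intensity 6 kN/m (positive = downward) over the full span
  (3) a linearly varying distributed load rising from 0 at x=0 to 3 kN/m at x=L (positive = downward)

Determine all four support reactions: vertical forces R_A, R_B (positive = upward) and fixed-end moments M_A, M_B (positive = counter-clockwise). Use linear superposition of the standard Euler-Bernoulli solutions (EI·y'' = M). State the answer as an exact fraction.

Load 1 — applied couple M₀=-11 kN·m at a=3/2 m (b=L-a=9/2):
  R_A = 6M₀ab/L³ = 6·(-11)·(3/2)·(9/2)/6³ = -33/16 kN
  M_A = M₀b(2a-b)/L² = (-11)·(9/2)·(2·(3/2)-(9/2))/6² = 33/16 kN·m
  R_B = -6M₀ab/L³ = -6·(-11)·(3/2)·(9/2)/6³ = 33/16 kN
  M_B = M₀a(2b-a)/L² = (-11)·(3/2)·(2·(9/2)-(3/2))/6² = -55/16 kN·m
Load 2 — uniform load w=6 kN/m over full span:
  R_A = wL/2 = 6·6/2 = 18 kN
  M_A = wL²/12 = 6·6²/12 = 18 kN·m
  R_B = wL/2 = 6·6/2 = 18 kN
  M_B = -wL²/12 = -6·6²/12 = -18 kN·m
Load 3 — triangular load w₀=3 kN/m (0→w₀ over full span):
  R_A = 3w₀L/20 = 3·3·6/20 = 27/10 kN
  M_A = w₀L²/30 = 3·6²/30 = 18/5 kN·m
  R_B = 7w₀L/20 = 7·3·6/20 = 63/10 kN
  M_B = -w₀L²/20 = -3·6²/20 = -27/5 kN·m
Superposition: R_A = 1491/80 kN, M_A = 1893/80 kN·m, R_B = 2109/80 kN, M_B = -2147/80 kN·m

R_A = 1491/80 kN, M_A = 1893/80 kN·m, R_B = 2109/80 kN, M_B = -2147/80 kN·m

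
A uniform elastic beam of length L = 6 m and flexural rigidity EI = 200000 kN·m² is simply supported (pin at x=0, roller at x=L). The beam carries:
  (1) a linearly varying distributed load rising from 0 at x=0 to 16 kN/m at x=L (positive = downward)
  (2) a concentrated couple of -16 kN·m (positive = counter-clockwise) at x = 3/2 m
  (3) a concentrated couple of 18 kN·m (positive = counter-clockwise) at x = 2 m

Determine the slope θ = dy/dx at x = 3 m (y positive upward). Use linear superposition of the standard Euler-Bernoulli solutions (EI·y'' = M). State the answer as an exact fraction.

θ(3) = -17/2000000 rad

Load 1 — triangular load w₀=16 kN/m (0→w₀ over full span):
  θ_1 = -w₀(7L⁴-30L²x²+15x⁴)/(360LEI) = -16·(7·6⁴-30·6²·3²+15·3⁴)/(360·6·200000) = -21/1000000 rad
Load 2 — applied couple M₀=-16 kN·m at a=3/2 m (b=L-a=9/2):
  θ_2 = (M₀x²/(2L)-M₀(x-a)+C₁)/EI  [x>a] with C₁=M₀(3b²-L²)/(6L)=-11 = ((-16)·3²/(2·6)-(-16)·(3-(3/2))+(-11))/200000 = 1/200000 rad
Load 3 — applied couple M₀=18 kN·m at a=2 m (b=L-a=4):
  θ_3 = (M₀x²/(2L)-M₀(x-a)+C₁)/EI  [x>a] with C₁=M₀(3b²-L²)/(6L)=6 = (18·3²/(2·6)-18·(3-2)+6)/200000 = 3/400000 rad
Superposition: θ = Σ θ_i = -17/2000000 rad ≈ -0.000008 rad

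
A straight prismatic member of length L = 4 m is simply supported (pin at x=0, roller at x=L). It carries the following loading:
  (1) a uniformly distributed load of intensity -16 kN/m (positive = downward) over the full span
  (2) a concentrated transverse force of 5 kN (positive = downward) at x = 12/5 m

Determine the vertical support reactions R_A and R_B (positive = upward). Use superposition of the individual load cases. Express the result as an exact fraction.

R_A = -30 kN, R_B = -29 kN

Load 1 — uniform load w=-16 kN/m over full span:
  R_A = wL/2 = (-16)·4/2 = -32 kN
  R_B = wL/2 = (-16)·4/2 = -32 kN
Load 2 — point force P=5 kN at a=12/5 m (b=L-a=8/5):
  R_A = Pb/L = 5·(8/5)/4 = 2 kN
  R_B = Pa/L = 5·(12/5)/4 = 3 kN
Superposition: R_A = -30 kN, R_B = -29 kN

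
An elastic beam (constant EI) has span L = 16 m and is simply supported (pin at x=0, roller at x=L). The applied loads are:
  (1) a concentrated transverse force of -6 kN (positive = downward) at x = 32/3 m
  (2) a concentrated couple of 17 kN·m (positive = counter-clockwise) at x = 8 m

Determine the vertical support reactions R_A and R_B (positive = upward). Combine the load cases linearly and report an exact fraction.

Load 1 — point force P=-6 kN at a=32/3 m (b=L-a=16/3):
  R_A = Pb/L = (-6)·(16/3)/16 = -2 kN
  R_B = Pa/L = (-6)·(32/3)/16 = -4 kN
Load 2 — applied couple M₀=17 kN·m at a=8 m (b=L-a=8):
  R_A = M₀/L = 17/16 kN
  R_B = -M₀/L = -17/16 kN
Superposition: R_A = -15/16 kN, R_B = -81/16 kN

R_A = -15/16 kN, R_B = -81/16 kN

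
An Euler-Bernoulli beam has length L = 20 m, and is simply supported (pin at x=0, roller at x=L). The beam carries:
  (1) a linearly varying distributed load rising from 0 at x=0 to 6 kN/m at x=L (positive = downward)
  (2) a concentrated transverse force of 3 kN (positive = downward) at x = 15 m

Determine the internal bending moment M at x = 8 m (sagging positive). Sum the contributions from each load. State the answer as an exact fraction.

M(8) = 702/5 kN·m

Load 1 — triangular load w₀=6 kN/m (0→w₀ over full span):
  M_1 = w₀Lx/6 - w₀x³/(6L) = 6·20·8/6 - 6·8³/(6·20) = 672/5 kN·m
Load 2 — point force P=3 kN at a=15 m (b=L-a=5):
  M_2 = Pbx/L  [x≤a] = 3·5·8/20 = 6 kN·m
Superposition: M = Σ M_i = 702/5 kN·m ≈ 140.400000 kN·m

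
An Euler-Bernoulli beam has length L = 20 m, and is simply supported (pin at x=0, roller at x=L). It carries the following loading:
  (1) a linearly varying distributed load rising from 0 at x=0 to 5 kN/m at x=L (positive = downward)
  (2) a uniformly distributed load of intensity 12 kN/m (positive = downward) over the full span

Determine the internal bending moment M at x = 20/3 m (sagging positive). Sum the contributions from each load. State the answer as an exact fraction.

Load 1 — triangular load w₀=5 kN/m (0→w₀ over full span):
  M_1 = w₀Lx/6 - w₀x³/(6L) = 5·20·(20/3)/6 - 5·(20/3)³/(6·20) = 8000/81 kN·m
Load 2 — uniform load w=12 kN/m over full span:
  M_2 = wx(L-x)/2 = 12·(20/3)·(20-(20/3))/2 = 1600/3 kN·m
Superposition: M = Σ M_i = 51200/81 kN·m ≈ 632.098765 kN·m

M(20/3) = 51200/81 kN·m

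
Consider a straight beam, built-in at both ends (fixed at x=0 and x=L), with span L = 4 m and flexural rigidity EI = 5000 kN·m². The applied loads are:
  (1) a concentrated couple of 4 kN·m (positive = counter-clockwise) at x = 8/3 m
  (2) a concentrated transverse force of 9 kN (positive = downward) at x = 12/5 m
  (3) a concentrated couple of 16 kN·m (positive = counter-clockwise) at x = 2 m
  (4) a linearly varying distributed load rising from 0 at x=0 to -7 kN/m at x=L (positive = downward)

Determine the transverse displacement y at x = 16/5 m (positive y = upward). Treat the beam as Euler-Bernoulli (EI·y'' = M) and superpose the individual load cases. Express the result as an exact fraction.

Load 1 — applied couple M₀=4 kN·m at a=8/3 m (b=L-a=4/3):
  y_1 = (R_Ax³/6 - M_Ax²/2 - M₀(x-a)²/2)/EI  [x>a] with R_A=4/3, M_A=4/3 = ((4/3)·(16/5)³/6 - (4/3)·(16/5)²/2 - 4·((16/5)-(8/3))²/2)/5000 = -16/703125 m
Load 2 — point force P=9 kN at a=12/5 m (b=L-a=8/5):
  y_2 = -Pa²(L-x)²(3bL-(3b+a)(L-x))/(6L³EI)  [x>a] = -9·(12/5)²·(4-(16/5))²·(3·(8/5)·4-(3·(8/5)+(12/5))·(4-(16/5)))/(6·4³·5000) = -2268/9765625 m
Load 3 — applied couple M₀=16 kN·m at a=2 m (b=L-a=2):
  y_3 = (R_Ax³/6 - M_Ax²/2 - M₀(x-a)²/2)/EI  [x>a] with R_A=6, M_A=4 = (6·(16/5)³/6 - 4·(16/5)²/2 - 16·((16/5)-2)²/2)/5000 = 12/78125 m
Load 4 — triangular load w₀=-7 kN/m (0→w₀ over full span):
  y_4 = -w₀x²(L-x)²(x+2L)/(120LEI) = -(-7)·(16/5)²·(4-(16/5))²·((16/5)+2·4)/(120·4·5000) = 6272/29296875 m
Superposition: y = Σ y_i = 9904/87890625 m ≈ 0.000113 m

y(16/5) = 9904/87890625 m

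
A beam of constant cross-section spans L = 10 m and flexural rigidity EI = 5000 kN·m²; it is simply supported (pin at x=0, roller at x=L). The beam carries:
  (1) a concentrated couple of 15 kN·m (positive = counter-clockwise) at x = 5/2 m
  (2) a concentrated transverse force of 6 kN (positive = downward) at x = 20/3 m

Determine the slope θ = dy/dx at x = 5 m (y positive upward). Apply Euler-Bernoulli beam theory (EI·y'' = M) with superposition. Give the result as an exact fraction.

Load 1 — applied couple M₀=15 kN·m at a=5/2 m (b=L-a=15/2):
  θ_1 = (M₀x²/(2L)-M₀(x-a)+C₁)/EI  [x>a] with C₁=M₀(3b²-L²)/(6L)=275/16 = (15·5²/(2·10)-15·(5-(5/2))+(275/16))/5000 = -1/3200 rad
Load 2 — point force P=6 kN at a=20/3 m (b=L-a=10/3):
  θ_2 = -Pb(L²-b²-3x²)/(6LEI)  [x≤a] = -6·(10/3)·(10²-(10/3)²-3·5²)/(6·10·5000) = -1/1080 rad
Superposition: θ = Σ θ_i = -107/86400 rad ≈ -0.001238 rad

θ(5) = -107/86400 rad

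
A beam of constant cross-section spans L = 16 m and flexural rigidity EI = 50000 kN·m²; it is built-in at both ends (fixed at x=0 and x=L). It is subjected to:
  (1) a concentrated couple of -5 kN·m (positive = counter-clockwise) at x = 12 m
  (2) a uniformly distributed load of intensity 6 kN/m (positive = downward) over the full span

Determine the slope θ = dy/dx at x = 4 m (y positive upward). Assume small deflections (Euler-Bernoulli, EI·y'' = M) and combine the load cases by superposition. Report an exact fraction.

Load 1 — applied couple M₀=-5 kN·m at a=12 m (b=L-a=4):
  θ_1 = (R_Ax²/2 - M_Ax)/EI  [x≤a] with R_A=-45/128, M_A=-25/16 = ((-45/128)·4²/2 - (-25/16)·4)/50000 = 11/160000 rad
Load 2 — uniform load w=6 kN/m over full span:
  θ_2 = -wx(L-x)(L-2x)/(12EI) = -6·4·(16-4)·(16-2·4)/(12·50000) = -12/3125 rad
Superposition: θ = Σ θ_i = -3017/800000 rad ≈ -0.003771 rad

θ(4) = -3017/800000 rad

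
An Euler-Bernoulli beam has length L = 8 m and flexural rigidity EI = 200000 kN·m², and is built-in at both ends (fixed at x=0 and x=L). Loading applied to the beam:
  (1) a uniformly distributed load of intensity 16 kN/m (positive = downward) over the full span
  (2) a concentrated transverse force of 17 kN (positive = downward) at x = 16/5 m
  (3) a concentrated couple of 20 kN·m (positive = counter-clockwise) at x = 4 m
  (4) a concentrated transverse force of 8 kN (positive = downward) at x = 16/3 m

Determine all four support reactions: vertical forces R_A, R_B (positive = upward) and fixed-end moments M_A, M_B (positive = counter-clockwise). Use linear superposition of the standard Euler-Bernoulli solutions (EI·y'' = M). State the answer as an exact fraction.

Load 1 — uniform load w=16 kN/m over full span:
  R_A = wL/2 = 16·8/2 = 64 kN
  M_A = wL²/12 = 16·8²/12 = 256/3 kN·m
  R_B = wL/2 = 16·8/2 = 64 kN
  M_B = -wL²/12 = -16·8²/12 = -256/3 kN·m
Load 2 — point force P=17 kN at a=16/5 m (b=L-a=24/5):
  R_A = Pb²(3a+b)/L³ = 17·(24/5)²·(3·(16/5)+(24/5))/8³ = 1377/125 kN
  M_A = Pab²/L² = 17·(16/5)·(24/5)²/8² = 2448/125 kN·m
  R_B = Pa²(a+3b)/L³ = 17·(16/5)²·((16/5)+3·(24/5))/8³ = 748/125 kN
  M_B = -Pa²b/L² = -17·(16/5)²·(24/5)/8² = -1632/125 kN·m
Load 3 — applied couple M₀=20 kN·m at a=4 m (b=L-a=4):
  R_A = 6M₀ab/L³ = 6·20·4·4/8³ = 15/4 kN
  M_A = M₀b(2a-b)/L² = 20·4·(2·4-4)/8² = 5 kN·m
  R_B = -6M₀ab/L³ = -6·20·4·4/8³ = -15/4 kN
  M_B = M₀a(2b-a)/L² = 20·4·(2·4-4)/8² = 5 kN·m
Load 4 — point force P=8 kN at a=16/3 m (b=L-a=8/3):
  R_A = Pb²(3a+b)/L³ = 8·(8/3)²·(3·(16/3)+(8/3))/8³ = 56/27 kN
  M_A = Pab²/L² = 8·(16/3)·(8/3)²/8² = 128/27 kN·m
  R_B = Pa²(a+3b)/L³ = 8·(16/3)²·((16/3)+3·(8/3))/8³ = 160/27 kN
  M_B = -Pa²b/L² = -8·(16/3)²·(8/3)/8² = -256/27 kN·m
Superposition: R_A = 1091341/13500 kN, M_A = 386971/3375 kN·m, R_B = 974159/13500 kN, M_B = -347189/3375 kN·m

R_A = 1091341/13500 kN, M_A = 386971/3375 kN·m, R_B = 974159/13500 kN, M_B = -347189/3375 kN·m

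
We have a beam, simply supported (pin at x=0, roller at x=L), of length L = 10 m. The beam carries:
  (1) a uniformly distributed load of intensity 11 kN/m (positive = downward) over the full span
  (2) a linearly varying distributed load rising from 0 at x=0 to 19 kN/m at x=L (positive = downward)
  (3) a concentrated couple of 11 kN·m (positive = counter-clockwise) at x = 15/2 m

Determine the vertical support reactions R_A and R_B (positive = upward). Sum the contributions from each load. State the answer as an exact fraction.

Load 1 — uniform load w=11 kN/m over full span:
  R_A = wL/2 = 11·10/2 = 55 kN
  R_B = wL/2 = 11·10/2 = 55 kN
Load 2 — triangular load w₀=19 kN/m (0→w₀ over full span):
  R_A = w₀L/6 = 19·10/6 = 95/3 kN
  R_B = w₀L/3 = 19·10/3 = 190/3 kN
Load 3 — applied couple M₀=11 kN·m at a=15/2 m (b=L-a=5/2):
  R_A = M₀/L = 11/10 kN
  R_B = -M₀/L = -11/10 kN
Superposition: R_A = 2633/30 kN, R_B = 3517/30 kN

R_A = 2633/30 kN, R_B = 3517/30 kN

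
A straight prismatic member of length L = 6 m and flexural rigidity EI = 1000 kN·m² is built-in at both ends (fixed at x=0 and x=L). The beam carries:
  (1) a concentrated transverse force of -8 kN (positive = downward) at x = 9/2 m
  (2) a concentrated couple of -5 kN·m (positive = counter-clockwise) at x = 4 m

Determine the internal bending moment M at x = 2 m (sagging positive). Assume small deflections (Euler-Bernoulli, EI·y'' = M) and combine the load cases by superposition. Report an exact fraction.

Load 1 — point force P=-8 kN at a=9/2 m (b=L-a=3/2):
  M_1 = Pb²(3a+b)x/L³ - Pab²/L²  [x≤a] = (-8)·(3/2)²·(3·(9/2)+(3/2))·2/6³ - (-8)·(9/2)·(3/2)²/6² = -1/4 kN·m
Load 2 — applied couple M₀=-5 kN·m at a=4 m (b=L-a=2):
  M_2 = R_Ax - M_A  [x≤a] with R_A=-10/9, M_A=-5/3 = (-10/9)·2 - (-5/3) = -5/9 kN·m
Superposition: M = Σ M_i = -29/36 kN·m ≈ -0.805556 kN·m

M(2) = -29/36 kN·m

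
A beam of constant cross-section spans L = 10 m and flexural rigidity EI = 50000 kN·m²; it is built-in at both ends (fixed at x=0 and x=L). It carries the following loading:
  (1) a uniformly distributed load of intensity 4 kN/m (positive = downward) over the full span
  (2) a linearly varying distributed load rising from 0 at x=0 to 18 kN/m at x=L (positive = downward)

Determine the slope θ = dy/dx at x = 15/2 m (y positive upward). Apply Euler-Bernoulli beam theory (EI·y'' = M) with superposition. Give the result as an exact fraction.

Load 1 — uniform load w=4 kN/m over full span:
  θ_1 = -wx(L-x)(L-2x)/(12EI) = -4·(15/2)·(10-(15/2))·(10-2·(15/2))/(12·50000) = 1/1600 rad
Load 2 — triangular load w₀=18 kN/m (0→w₀ over full span):
  θ_2 = -w₀(2x(L-x)(L-2x)(x+2L)+x²(L-x)²)/(120LEI) = -18·(2·(15/2)·(10-(15/2))·(10-2·(15/2))·((15/2)+2·10)+(15/2)²·(10-(15/2))²)/(120·10·50000) = 369/256000 rad
Superposition: θ = Σ θ_i = 529/256000 rad ≈ 0.002066 rad

θ(15/2) = 529/256000 rad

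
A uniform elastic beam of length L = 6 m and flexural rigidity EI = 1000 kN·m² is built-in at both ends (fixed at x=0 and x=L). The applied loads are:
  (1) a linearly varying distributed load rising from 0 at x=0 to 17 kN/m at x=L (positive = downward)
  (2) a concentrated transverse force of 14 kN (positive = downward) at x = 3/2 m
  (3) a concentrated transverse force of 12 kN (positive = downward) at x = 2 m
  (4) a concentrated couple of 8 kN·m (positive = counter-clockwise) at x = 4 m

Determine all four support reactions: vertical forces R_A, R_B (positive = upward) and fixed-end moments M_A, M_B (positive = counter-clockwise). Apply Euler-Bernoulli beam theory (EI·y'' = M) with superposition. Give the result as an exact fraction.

R_A = 9067/240 kN, M_A = 10931/240 kN·m, R_B = 9413/240 kN, M_B = -9569/240 kN·m

Load 1 — triangular load w₀=17 kN/m (0→w₀ over full span):
  R_A = 3w₀L/20 = 3·17·6/20 = 153/10 kN
  M_A = w₀L²/30 = 17·6²/30 = 102/5 kN·m
  R_B = 7w₀L/20 = 7·17·6/20 = 357/10 kN
  M_B = -w₀L²/20 = -17·6²/20 = -153/5 kN·m
Load 2 — point force P=14 kN at a=3/2 m (b=L-a=9/2):
  R_A = Pb²(3a+b)/L³ = 14·(9/2)²·(3·(3/2)+(9/2))/6³ = 189/16 kN
  M_A = Pab²/L² = 14·(3/2)·(9/2)²/6² = 189/16 kN·m
  R_B = Pa²(a+3b)/L³ = 14·(3/2)²·((3/2)+3·(9/2))/6³ = 35/16 kN
  M_B = -Pa²b/L² = -14·(3/2)²·(9/2)/6² = -63/16 kN·m
Load 3 — point force P=12 kN at a=2 m (b=L-a=4):
  R_A = Pb²(3a+b)/L³ = 12·4²·(3·2+4)/6³ = 80/9 kN
  M_A = Pab²/L² = 12·2·4²/6² = 32/3 kN·m
  R_B = Pa²(a+3b)/L³ = 12·2²·(2+3·4)/6³ = 28/9 kN
  M_B = -Pa²b/L² = -12·2²·4/6² = -16/3 kN·m
Load 4 — applied couple M₀=8 kN·m at a=4 m (b=L-a=2):
  R_A = 6M₀ab/L³ = 6·8·4·2/6³ = 16/9 kN
  M_A = M₀b(2a-b)/L² = 8·2·(2·4-2)/6² = 8/3 kN·m
  R_B = -6M₀ab/L³ = -6·8·4·2/6³ = -16/9 kN
  M_B = M₀a(2b-a)/L² = 8·4·(2·2-4)/6² = 0 kN·m
Superposition: R_A = 9067/240 kN, M_A = 10931/240 kN·m, R_B = 9413/240 kN, M_B = -9569/240 kN·m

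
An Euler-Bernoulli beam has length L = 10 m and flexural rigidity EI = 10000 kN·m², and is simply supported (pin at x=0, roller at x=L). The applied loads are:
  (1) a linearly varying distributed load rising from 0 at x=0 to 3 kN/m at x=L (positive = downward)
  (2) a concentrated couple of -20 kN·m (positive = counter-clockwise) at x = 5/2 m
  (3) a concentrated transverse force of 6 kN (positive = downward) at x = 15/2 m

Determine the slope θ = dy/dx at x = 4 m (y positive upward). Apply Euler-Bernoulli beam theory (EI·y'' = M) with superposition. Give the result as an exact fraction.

Load 1 — triangular load w₀=3 kN/m (0→w₀ over full span):
  θ_1 = -w₀(7L⁴-30L²x²+15x⁴)/(360LEI) = -3·(7·10⁴-30·10²·4²+15·4⁴)/(360·10·10000) = -323/150000 rad
Load 2 — applied couple M₀=-20 kN·m at a=5/2 m (b=L-a=15/2):
  θ_2 = (M₀x²/(2L)-M₀(x-a)+C₁)/EI  [x>a] with C₁=M₀(3b²-L²)/(6L)=-275/12 = ((-20)·4²/(2·10)-(-20)·(4-(5/2))+(-275/12))/10000 = -107/120000 rad
Load 3 — point force P=6 kN at a=15/2 m (b=L-a=5/2):
  θ_3 = -Pb(L²-b²-3x²)/(6LEI)  [x≤a] = -6·(5/2)·(10²-(5/2)²-3·4²)/(6·10·10000) = -183/160000 rad
Superposition: θ = Σ θ_i = -3351/800000 rad ≈ -0.004189 rad

θ(4) = -3351/800000 rad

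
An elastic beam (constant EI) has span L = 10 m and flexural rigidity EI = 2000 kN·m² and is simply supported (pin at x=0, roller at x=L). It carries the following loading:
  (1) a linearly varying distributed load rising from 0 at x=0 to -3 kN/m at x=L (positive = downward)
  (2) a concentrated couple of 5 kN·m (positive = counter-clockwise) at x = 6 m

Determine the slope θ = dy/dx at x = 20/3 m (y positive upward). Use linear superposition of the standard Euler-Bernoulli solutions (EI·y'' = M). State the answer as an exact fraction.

θ(20/3) = -499/40500 rad

Load 1 — triangular load w₀=-3 kN/m (0→w₀ over full span):
  θ_1 = -w₀(7L⁴-30L²x²+15x⁴)/(360LEI) = -(-3)·(7·10⁴-30·10²·(20/3)²+15·(20/3)⁴)/(360·10·2000) = -91/6480 rad
Load 2 — applied couple M₀=5 kN·m at a=6 m (b=L-a=4):
  θ_2 = (M₀x²/(2L)-M₀(x-a)+C₁)/EI  [x>a] with C₁=M₀(3b²-L²)/(6L)=-13/3 = (5·(20/3)²/(2·10)-5·((20/3)-6)+(-13/3))/2000 = 31/18000 rad
Superposition: θ = Σ θ_i = -499/40500 rad ≈ -0.012321 rad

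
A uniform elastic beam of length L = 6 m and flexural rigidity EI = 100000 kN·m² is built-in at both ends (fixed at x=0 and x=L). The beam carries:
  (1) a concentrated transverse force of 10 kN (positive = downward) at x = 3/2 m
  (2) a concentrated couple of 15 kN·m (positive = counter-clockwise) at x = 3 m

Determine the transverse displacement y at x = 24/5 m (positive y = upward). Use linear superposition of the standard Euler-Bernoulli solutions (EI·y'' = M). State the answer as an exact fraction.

Load 1 — point force P=10 kN at a=3/2 m (b=L-a=9/2):
  y_1 = -Pa²(L-x)²(3bL-(3b+a)(L-x))/(6L³EI)  [x>a] = -10·(3/2)²·(6-(24/5))²·(3·(9/2)·6-(3·(9/2)+(3/2))·(6-(24/5)))/(6·6³·100000) = -63/4000000 m
Load 2 — applied couple M₀=15 kN·m at a=3 m (b=L-a=3):
  y_2 = (R_Ax³/6 - M_Ax²/2 - M₀(x-a)²/2)/EI  [x>a] with R_A=15/4, M_A=15/4 = ((15/4)·(24/5)³/6 - (15/4)·(24/5)²/2 - 15·((24/5)-3)²/2)/100000 = 81/5000000 m
Superposition: y = Σ y_i = 9/20000000 m ≈ 0.000000 m

y(24/5) = 9/20000000 m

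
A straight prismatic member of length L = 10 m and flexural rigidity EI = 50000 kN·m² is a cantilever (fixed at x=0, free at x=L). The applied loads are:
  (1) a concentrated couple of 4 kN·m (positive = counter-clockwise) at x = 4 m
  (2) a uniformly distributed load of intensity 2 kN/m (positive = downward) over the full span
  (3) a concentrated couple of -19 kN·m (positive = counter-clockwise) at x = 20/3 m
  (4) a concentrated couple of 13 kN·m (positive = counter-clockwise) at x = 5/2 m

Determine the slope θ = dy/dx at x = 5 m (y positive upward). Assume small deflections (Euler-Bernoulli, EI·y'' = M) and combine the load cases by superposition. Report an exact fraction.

Load 1 — applied couple M₀=4 kN·m at a=4 m (b=L-a=6):
  θ_1 = M₀a/EI  [x>a] = 4·4/50000 = 1/3125 rad
Load 2 — uniform load w=2 kN/m over full span:
  θ_2 = -wx(x²-3Lx+3L²)/(6EI) = -2·5·(5²-3·10·5+3·10²)/(6·50000) = -7/1200 rad
Load 3 — applied couple M₀=-19 kN·m at a=20/3 m (b=L-a=10/3):
  θ_3 = M₀x/EI  [x≤a] = (-19)·5/50000 = -19/10000 rad
Load 4 — applied couple M₀=13 kN·m at a=5/2 m (b=L-a=15/2):
  θ_4 = M₀a/EI  [x>a] = 13·(5/2)/50000 = 13/20000 rad
Superposition: θ = Σ θ_i = -2029/300000 rad ≈ -0.006763 rad

θ(5) = -2029/300000 rad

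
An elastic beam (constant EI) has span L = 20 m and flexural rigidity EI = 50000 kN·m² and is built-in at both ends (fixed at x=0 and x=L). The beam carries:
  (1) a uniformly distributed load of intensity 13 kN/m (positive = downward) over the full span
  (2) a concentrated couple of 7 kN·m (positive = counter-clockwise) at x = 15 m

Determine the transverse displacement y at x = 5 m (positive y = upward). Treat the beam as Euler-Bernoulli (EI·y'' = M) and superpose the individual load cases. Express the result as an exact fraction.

Load 1 — uniform load w=13 kN/m over full span:
  y_1 = -wx²(L-x)²/(24EI) = -13·5²·(20-5)²/(24·50000) = -39/640 m
Load 2 — applied couple M₀=7 kN·m at a=15 m (b=L-a=5):
  y_2 = (R_Ax³/6 - M_Ax²/2)/EI  [x≤a] with R_A=63/160, M_A=35/16 = ((63/160)·5³/6 - (35/16)·5²/2)/50000 = -49/128000 m
Superposition: y = Σ y_i = -7849/128000 m ≈ -0.061320 m

y(5) = -7849/128000 m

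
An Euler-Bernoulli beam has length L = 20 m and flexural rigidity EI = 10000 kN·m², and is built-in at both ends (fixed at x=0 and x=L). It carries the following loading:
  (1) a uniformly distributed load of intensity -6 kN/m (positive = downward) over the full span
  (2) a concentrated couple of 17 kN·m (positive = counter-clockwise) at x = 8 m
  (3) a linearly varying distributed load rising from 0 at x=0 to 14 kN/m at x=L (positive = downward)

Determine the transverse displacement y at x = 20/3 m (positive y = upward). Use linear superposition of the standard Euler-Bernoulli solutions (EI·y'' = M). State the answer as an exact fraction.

y(20/3) = -14623/911250 m

Load 1 — uniform load w=-6 kN/m over full span:
  y_1 = -wx²(L-x)²/(24EI) = -(-6)·(20/3)²·(20-(20/3))²/(24·10000) = 16/81 m
Load 2 — applied couple M₀=17 kN·m at a=8 m (b=L-a=12):
  y_2 = (R_Ax³/6 - M_Ax²/2)/EI  [x≤a] with R_A=153/125, M_A=51/25 = ((153/125)·(20/3)³/6 - (51/25)·(20/3)²/2)/10000 = 17/11250 m
Load 3 — triangular load w₀=14 kN/m (0→w₀ over full span):
  y_3 = -w₀x²(L-x)²(x+2L)/(120LEI) = -14·(20/3)²·(20-(20/3))²·((20/3)+2·20)/(120·20·10000) = -784/3645 m
Superposition: y = Σ y_i = -14623/911250 m ≈ -0.016047 m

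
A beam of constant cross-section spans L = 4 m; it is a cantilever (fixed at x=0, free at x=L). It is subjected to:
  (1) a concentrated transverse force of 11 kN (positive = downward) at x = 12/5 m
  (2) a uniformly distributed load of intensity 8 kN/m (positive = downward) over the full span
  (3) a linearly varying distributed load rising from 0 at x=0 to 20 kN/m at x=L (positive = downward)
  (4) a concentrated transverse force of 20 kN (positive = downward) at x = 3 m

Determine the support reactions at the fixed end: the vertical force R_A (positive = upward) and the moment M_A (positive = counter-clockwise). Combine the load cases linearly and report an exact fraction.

Load 1 — point force P=11 kN at a=12/5 m (b=L-a=8/5):
  R_A = P = 11 kN
  M_A = Pa = 11·(12/5) = 132/5 kN·m
Load 2 — uniform load w=8 kN/m over full span:
  R_A = wL = 8·4 = 32 kN
  M_A = wL²/2 = 8·4²/2 = 64 kN·m
Load 3 — triangular load w₀=20 kN/m (0→w₀ over full span):
  R_A = w₀L/2 = 20·4/2 = 40 kN
  M_A = w₀L²/3 = 20·4²/3 = 320/3 kN·m
Load 4 — point force P=20 kN at a=3 m (b=L-a=1):
  R_A = P = 20 kN
  M_A = Pa = 20·3 = 60 kN·m
Superposition: R_A = 103 kN, M_A = 3856/15 kN·m

R_A = 103 kN, M_A = 3856/15 kN·m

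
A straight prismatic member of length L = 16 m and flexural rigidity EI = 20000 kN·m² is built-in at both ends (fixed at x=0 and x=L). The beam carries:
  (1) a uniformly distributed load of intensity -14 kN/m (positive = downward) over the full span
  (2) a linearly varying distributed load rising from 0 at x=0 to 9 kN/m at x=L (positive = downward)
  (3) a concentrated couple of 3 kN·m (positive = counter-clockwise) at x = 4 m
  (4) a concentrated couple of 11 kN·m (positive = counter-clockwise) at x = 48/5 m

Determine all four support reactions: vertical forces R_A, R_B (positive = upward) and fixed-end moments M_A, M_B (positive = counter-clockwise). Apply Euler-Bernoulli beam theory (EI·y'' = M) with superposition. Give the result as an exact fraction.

Load 1 — uniform load w=-14 kN/m over full span:
  R_A = wL/2 = (-14)·16/2 = -112 kN
  M_A = wL²/12 = (-14)·16²/12 = -896/3 kN·m
  R_B = wL/2 = (-14)·16/2 = -112 kN
  M_B = -wL²/12 = -(-14)·16²/12 = 896/3 kN·m
Load 2 — triangular load w₀=9 kN/m (0→w₀ over full span):
  R_A = 3w₀L/20 = 3·9·16/20 = 108/5 kN
  M_A = w₀L²/30 = 9·16²/30 = 384/5 kN·m
  R_B = 7w₀L/20 = 7·9·16/20 = 252/5 kN
  M_B = -w₀L²/20 = -9·16²/20 = -576/5 kN·m
Load 3 — applied couple M₀=3 kN·m at a=4 m (b=L-a=12):
  R_A = 6M₀ab/L³ = 6·3·4·12/16³ = 27/128 kN
  M_A = M₀b(2a-b)/L² = 3·12·(2·4-12)/16² = -9/16 kN·m
  R_B = -6M₀ab/L³ = -6·3·4·12/16³ = -27/128 kN
  M_B = M₀a(2b-a)/L² = 3·4·(2·12-4)/16² = 15/16 kN·m
Load 4 — applied couple M₀=11 kN·m at a=48/5 m (b=L-a=32/5):
  R_A = 6M₀ab/L³ = 6·11·(48/5)·(32/5)/16³ = 99/100 kN
  M_A = M₀b(2a-b)/L² = 11·(32/5)·(2·(48/5)-(32/5))/16² = 88/25 kN·m
  R_B = -6M₀ab/L³ = -6·11·(48/5)·(32/5)/16³ = -99/100 kN
  M_B = M₀a(2b-a)/L² = 11·(48/5)·(2·(32/5)-(48/5))/16² = 33/25 kN·m
Superposition: R_A = -285437/3200 kN, M_A = -262691/1200 kN·m, R_B = -200963/3200 kN, M_B = 222869/1200 kN·m

R_A = -285437/3200 kN, M_A = -262691/1200 kN·m, R_B = -200963/3200 kN, M_B = 222869/1200 kN·m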